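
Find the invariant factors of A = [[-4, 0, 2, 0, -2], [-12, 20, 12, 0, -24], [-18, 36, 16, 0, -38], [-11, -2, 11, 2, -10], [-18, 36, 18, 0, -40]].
The Jordan structure of A has elementary divisors (x + 4), (x + 4), (x + 2), (x - 2)^2. Arranging the block sizes at each eigenvalue in decreasing order and taking row products gives the invariant factors.

Invariant factors (smallest first, each dividing the next): x + 4, (x - 2)^2(x + 2)(x + 4).

Check: the last factor (x - 2)^2(x + 2)(x + 4) is the minimal polynomial, and the product (x - 2)^2(x + 2)(x + 4)^2 is the characteristic polynomial.

x + 4, (x - 2)^2(x + 2)(x + 4)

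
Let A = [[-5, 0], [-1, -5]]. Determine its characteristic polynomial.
χ_A(x) = (x + 5)^2

xI - A = [[x + 5, 0], [1, x + 5]].

Expanding det(xI - A) along the first row:
det(xI - A) = + (x + 5)·det([[x + 5]]) - (0)·det([[1]]).

Evaluating gives χ_A(x) = x^2 + 10x + 25 = (x + 5)^2.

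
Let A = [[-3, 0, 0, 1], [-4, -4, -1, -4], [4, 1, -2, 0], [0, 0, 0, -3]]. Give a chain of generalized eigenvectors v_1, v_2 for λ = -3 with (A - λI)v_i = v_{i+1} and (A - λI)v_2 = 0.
We seek v_1 ∈ ker((A + 3I)^2) \ ker(A + 3I), then set v_{i+1} = (A + 3I) v_i.

One such chain is v_1 = [[0, 2, -1, 0]]^T, v_2 = [[0, -1, 1, 0]]^T. Check: (A + 3I) v_2 = [[0, 0, 0, 0]]^T = 0.

v_1 = [[0, 2, -1, 0]]^T, v_2 = [[0, -1, 1, 0]]^T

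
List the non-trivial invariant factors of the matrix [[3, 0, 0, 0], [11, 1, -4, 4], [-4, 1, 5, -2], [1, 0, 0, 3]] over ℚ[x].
The Jordan structure of A has elementary divisors (x - 3)^3, (x - 3). Arranging the block sizes at each eigenvalue in decreasing order and taking row products gives the invariant factors.

Invariant factors (smallest first, each dividing the next): x - 3, (x - 3)^3.

Check: the last factor (x - 3)^3 is the minimal polynomial, and the product (x - 3)^4 is the characteristic polynomial.

x - 3, (x - 3)^3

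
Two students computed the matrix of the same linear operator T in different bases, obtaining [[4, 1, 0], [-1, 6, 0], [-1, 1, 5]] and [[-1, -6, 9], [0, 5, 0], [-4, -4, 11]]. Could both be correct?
Two matrices over a field are similar if and only if they have the same invariant factors.

Both A and B have characteristic polynomial (x - 5)^3 and minimal polynomial (x - 5)^2. Computing further, both have invariant factors x - 5, (x - 5)^2. Hence A and B are similar.

Yes.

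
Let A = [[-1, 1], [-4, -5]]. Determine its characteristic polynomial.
xI - A = [[x + 1, -1], [4, x + 5]].

Expanding det(xI - A) along the first row:
det(xI - A) = + (x + 1)·det([[x + 5]]) - (-1)·det([[4]]).

Evaluating gives χ_A(x) = x^2 + 6x + 9 = (x + 3)^2.

χ_A(x) = (x + 3)^2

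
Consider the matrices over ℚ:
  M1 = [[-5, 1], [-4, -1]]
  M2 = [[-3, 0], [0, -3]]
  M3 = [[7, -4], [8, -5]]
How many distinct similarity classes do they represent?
Characteristic polynomials: χ_{M1} = (x + 3)^2, χ_{M2} = (x + 3)^2, χ_{M3} = (x - 3)(x + 1).

{M1}: invariant factors (x + 3)^2.

{M2}: invariant factors x + 3, x + 3.

{M3}: invariant factors (x - 3)(x + 1).

Matrices are similar if and only if their invariant-factor lists agree; the partition into similarity classes is {M1}, {M2}, {M3}.

3 classes: {M1}, {M2}, {M3}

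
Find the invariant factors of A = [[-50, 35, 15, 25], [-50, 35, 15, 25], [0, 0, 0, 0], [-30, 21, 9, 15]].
x, x, x^2

The Jordan structure of A has elementary divisors x^2, x, x. Arranging the block sizes at each eigenvalue in decreasing order and taking row products gives the invariant factors.

Invariant factors (smallest first, each dividing the next): x, x, x^2.

Check: the last factor x^2 is the minimal polynomial, and the product x^4 is the characteristic polynomial.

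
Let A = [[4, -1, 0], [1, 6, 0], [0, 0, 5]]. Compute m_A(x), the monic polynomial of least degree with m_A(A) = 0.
m_A(x) = (x - 5)^2

The characteristic polynomial factors as (x - 5)^3. The minimal polynomial is ∏(x - λ)^{k_λ} where k_λ is the size of the largest Jordan block at λ.

For λ = 5: rank(A - 5I) = 1, and the largest Jordan block has size 2 (the smallest k with rank((A - 5I)^k) = rank((A - 5I)^(k+1))).

So m_A(x) = (x - 5)^2.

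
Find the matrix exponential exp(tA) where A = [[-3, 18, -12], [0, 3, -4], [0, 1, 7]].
e^{tA} = [[e^{-3*t}, 3*((1 - 2*t)*e^{8*t} - 1)*e^{-3*t}, -12*t*e^{5*t}], [0, (1 - 2*t)*e^{5*t}, -4*t*e^{5*t}], [0, t*e^{5*t}, (2*t + 1)*e^{5*t}]]

A has Jordan form J = [[-3, 0, 0], [0, 5, 1], [0, 0, 5]] with A = PJP^{-1}, so e^{tA} = P e^{tJ} P^{-1}.

For a Jordan block J_k(λ), e^{tJ_k(λ)} = e^{λt} · (I + tN + t^2 N^2/2! + ... + t^{k-1} N^{k-1}/(k-1)!) where N is the nilpotent superdiagonal part.

Assembling the blocks and conjugating back gives the entries of e^{tA} as shown above.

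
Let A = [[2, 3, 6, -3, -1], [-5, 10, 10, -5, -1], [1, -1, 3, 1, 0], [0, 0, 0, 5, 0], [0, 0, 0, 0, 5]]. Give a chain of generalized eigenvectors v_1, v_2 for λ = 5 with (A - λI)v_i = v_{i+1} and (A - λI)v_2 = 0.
v_1 = [[0, 1, 0, 1, -1]]^T, v_2 = [[1, 1, 0, 0, 0]]^T

We seek v_1 ∈ ker((A - 5I)^2) \ ker(A - 5I), then set v_{i+1} = (A - 5I) v_i.

One such chain is v_1 = [[0, 1, 0, 1, -1]]^T, v_2 = [[1, 1, 0, 0, 0]]^T. Check: (A - 5I) v_2 = [[0, 0, 0, 0, 0]]^T = 0.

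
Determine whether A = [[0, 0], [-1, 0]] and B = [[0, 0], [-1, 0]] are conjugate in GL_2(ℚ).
Yes.

Two matrices over a field are similar if and only if they have the same invariant factors.

Both A and B have characteristic polynomial x^2 and minimal polynomial x^2. Computing further, both have invariant factors x^2. Hence A and B are similar.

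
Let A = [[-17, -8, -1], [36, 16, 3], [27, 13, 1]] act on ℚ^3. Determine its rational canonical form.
The invariant factors of A (the non-unit diagonal entries of the Smith normal form of xI - A over ℚ[x]) are x^3 + 3x + 5, each dividing the next. The characteristic polynomial is their product, x^3 + 3x + 5.

The rational canonical form is the block-diagonal matrix of companion matrices C(f_i):
R = [[0, 0, -5], [1, 0, -3], [0, 1, 0]].

Note the characteristic polynomial does not split into linear factors over ℚ, so A has no Jordan form over ℚ; the rational canonical form exists over any field.

R = [[0, 0, -5], [1, 0, -3], [0, 1, 0]]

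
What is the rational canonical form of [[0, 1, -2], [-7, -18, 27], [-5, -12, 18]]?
R = [[0, 0, 3], [1, 0, 3], [0, 1, 0]]

The invariant factors of A (the non-unit diagonal entries of the Smith normal form of xI - A over ℚ[x]) are x^3 - 3x - 3, each dividing the next. The characteristic polynomial is their product, x^3 - 3x - 3.

The rational canonical form is the block-diagonal matrix of companion matrices C(f_i):
R = [[0, 0, 3], [1, 0, 3], [0, 1, 0]].

Note the characteristic polynomial does not split into linear factors over ℚ, so A has no Jordan form over ℚ; the rational canonical form exists over any field.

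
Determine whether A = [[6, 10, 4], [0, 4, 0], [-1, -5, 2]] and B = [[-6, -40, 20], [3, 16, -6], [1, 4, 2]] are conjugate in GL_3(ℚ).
Yes.

Two matrices over a field are similar if and only if they have the same invariant factors.

Both A and B have characteristic polynomial (x - 4)^3 and minimal polynomial (x - 4)^2. Computing further, both have invariant factors x - 4, (x - 4)^2. Hence A and B are similar.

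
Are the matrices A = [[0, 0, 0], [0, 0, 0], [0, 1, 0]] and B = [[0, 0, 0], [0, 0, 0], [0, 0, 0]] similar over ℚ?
Both have characteristic polynomial x^3, but the minimal polynomial of A is x^2 while the minimal polynomial of B is x. The minimal polynomial is a similarity invariant, so A and B are not similar.

No.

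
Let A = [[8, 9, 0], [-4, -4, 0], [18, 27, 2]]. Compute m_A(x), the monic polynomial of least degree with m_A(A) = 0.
m_A(x) = (x - 2)^2

The characteristic polynomial factors as (x - 2)^3. The minimal polynomial is ∏(x - λ)^{k_λ} where k_λ is the size of the largest Jordan block at λ.

For λ = 2: rank(A - 2I) = 1, and the largest Jordan block has size 2 (the smallest k with rank((A - 2I)^k) = rank((A - 2I)^(k+1))).

So m_A(x) = (x - 2)^2.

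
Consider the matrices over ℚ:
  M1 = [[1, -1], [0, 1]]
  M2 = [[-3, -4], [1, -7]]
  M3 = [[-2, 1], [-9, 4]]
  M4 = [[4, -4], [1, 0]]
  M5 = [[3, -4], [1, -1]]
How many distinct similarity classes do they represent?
Characteristic polynomials: χ_{M1} = (x - 1)^2, χ_{M2} = (x + 5)^2, χ_{M3} = (x - 1)^2, χ_{M4} = (x - 2)^2, χ_{M5} = (x - 1)^2.

{M1, M3, M5}: invariant factors (x - 1)^2.

{M2}: invariant factors (x + 5)^2.

{M4}: invariant factors (x - 2)^2.

Matrices are similar if and only if their invariant-factor lists agree; the partition into similarity classes is {M1, M3, M5}, {M2}, {M4}.

3 classes: {M1, M3, M5}, {M2}, {M4}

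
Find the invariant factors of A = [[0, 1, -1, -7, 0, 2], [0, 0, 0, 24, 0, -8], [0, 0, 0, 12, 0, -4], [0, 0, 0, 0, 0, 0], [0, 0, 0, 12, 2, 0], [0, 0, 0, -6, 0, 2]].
x, x(x - 2), x^2(x - 2)

The Jordan structure of A has elementary divisors x^2, x, x, (x - 2), (x - 2). Arranging the block sizes at each eigenvalue in decreasing order and taking row products gives the invariant factors.

Invariant factors (smallest first, each dividing the next): x, x(x - 2), x^2(x - 2).

Check: the last factor x^2(x - 2) is the minimal polynomial, and the product x^4(x - 2)^2 is the characteristic polynomial.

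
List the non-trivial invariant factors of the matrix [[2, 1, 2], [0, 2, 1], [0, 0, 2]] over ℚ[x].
The Jordan structure of A has elementary divisors (x - 2)^3. Arranging the block sizes at each eigenvalue in decreasing order and taking row products gives the invariant factors.

Invariant factors (smallest first, each dividing the next): (x - 2)^3.

Check: the last factor (x - 2)^3 is the minimal polynomial, and the product (x - 2)^3 is the characteristic polynomial.

(x - 2)^3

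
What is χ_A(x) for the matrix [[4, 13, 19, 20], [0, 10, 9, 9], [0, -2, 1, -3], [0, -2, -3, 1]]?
xI - A = [[x - 4, -13, -19, -20], [0, x - 10, -9, -9], [0, 2, x - 1, 3], [0, 2, 3, x - 1]].

Expanding det(xI - A) along the first row:
det(xI - A) = + (x - 4)·det([[x - 10, -9, -9], [2, x - 1, 3], [2, 3, x - 1]]) - (-13)·det([[0, -9, -9], [0, x - 1, 3], [0, 3, x - 1]]) + (-19)·det([[0, x - 10, -9], [0, 2, 3], [0, 2, x - 1]]) - (-20)·det([[0, x - 10, -9], [0, 2, x - 1], [0, 2, 3]]).

Evaluating gives χ_A(x) = x^4 - 16x^3 + 96x^2 - 256x + 256 = (x - 4)^4.

χ_A(x) = (x - 4)^4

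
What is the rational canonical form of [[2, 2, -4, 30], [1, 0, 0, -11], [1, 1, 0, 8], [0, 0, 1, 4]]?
R = [[0, 0, 0, 30], [1, 0, 0, 7], [0, 1, 0, -2], [0, 0, 1, 6]]

The invariant factors of A (the non-unit diagonal entries of the Smith normal form of xI - A over ℚ[x]) are (x - 6)(x^3 + 2x + 5), each dividing the next. The characteristic polynomial is their product, (x - 6)(x^3 + 2x + 5).

The rational canonical form is the block-diagonal matrix of companion matrices C(f_i):
R = [[0, 0, 0, 30], [1, 0, 0, 7], [0, 1, 0, -2], [0, 0, 1, 6]].

Note the characteristic polynomial does not split into linear factors over ℚ, so A has no Jordan form over ℚ; the rational canonical form exists over any field.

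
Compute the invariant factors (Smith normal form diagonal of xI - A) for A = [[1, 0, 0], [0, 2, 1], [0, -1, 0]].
The Jordan structure of A has elementary divisors (x - 1)^2, (x - 1). Arranging the block sizes at each eigenvalue in decreasing order and taking row products gives the invariant factors.

Invariant factors (smallest first, each dividing the next): x - 1, (x - 1)^2.

Check: the last factor (x - 1)^2 is the minimal polynomial, and the product (x - 1)^3 is the characteristic polynomial.

x - 1, (x - 1)^2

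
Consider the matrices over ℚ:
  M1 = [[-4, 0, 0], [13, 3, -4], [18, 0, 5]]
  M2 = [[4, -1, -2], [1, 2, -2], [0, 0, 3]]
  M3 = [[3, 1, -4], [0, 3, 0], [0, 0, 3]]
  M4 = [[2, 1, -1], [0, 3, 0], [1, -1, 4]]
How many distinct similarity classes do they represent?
2 classes: {M1}, {M2, M3, M4}

Characteristic polynomials: χ_{M1} = (x - 5)(x - 3)(x + 4), χ_{M2} = (x - 3)^3, χ_{M3} = (x - 3)^3, χ_{M4} = (x - 3)^3.

{M1}: invariant factors (x - 5)(x - 3)(x + 4).

{M2, M3, M4}: invariant factors x - 3, (x - 3)^2.

Matrices are similar if and only if their invariant-factor lists agree; the partition into similarity classes is {M1}, {M2, M3, M4}.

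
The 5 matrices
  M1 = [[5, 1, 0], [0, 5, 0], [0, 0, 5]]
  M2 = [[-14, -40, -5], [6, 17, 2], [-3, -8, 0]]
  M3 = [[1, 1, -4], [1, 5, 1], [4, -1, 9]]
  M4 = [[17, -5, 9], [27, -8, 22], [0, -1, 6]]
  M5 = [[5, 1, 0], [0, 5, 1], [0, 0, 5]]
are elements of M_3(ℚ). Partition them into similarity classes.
3 classes: {M1}, {M2}, {M3, M4, M5}

Characteristic polynomials: χ_{M1} = (x - 5)^3, χ_{M2} = (x - 1)^3, χ_{M3} = (x - 5)^3, χ_{M4} = (x - 5)^3, χ_{M5} = (x - 5)^3.

{M1}: invariant factors x - 5, (x - 5)^2.

{M2}: invariant factors x - 1, (x - 1)^2.

{M3, M4, M5}: invariant factors (x - 5)^3.

Matrices are similar if and only if their invariant-factor lists agree; the partition into similarity classes is {M1}, {M2}, {M3, M4, M5}.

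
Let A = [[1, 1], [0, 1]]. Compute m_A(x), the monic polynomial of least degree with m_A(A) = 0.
The characteristic polynomial factors as (x - 1)^2. The minimal polynomial is ∏(x - λ)^{k_λ} where k_λ is the size of the largest Jordan block at λ.

For λ = 1: rank(A - I) = 1, and the largest Jordan block has size 2 (the smallest k with rank((A - I)^k) = rank((A - I)^(k+1))).

So m_A(x) = (x - 1)^2.

m_A(x) = (x - 1)^2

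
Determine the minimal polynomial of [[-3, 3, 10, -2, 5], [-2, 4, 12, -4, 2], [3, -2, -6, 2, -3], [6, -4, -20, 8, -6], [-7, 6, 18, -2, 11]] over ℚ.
m_A(x) = (x - 4)(x - 2)^3

The characteristic polynomial factors as (x - 4)^2(x - 2)^3. The minimal polynomial is ∏(x - λ)^{k_λ} where k_λ is the size of the largest Jordan block at λ.

For λ = 2: rank(A - 2I) = 4, and the largest Jordan block has size 3 (the smallest k with rank((A - 2I)^k) = rank((A - 2I)^(k+1))).
For λ = 4: rank(A - 4I) = 3, and the largest Jordan block has size 1 (the smallest k with rank((A - 4I)^k) = rank((A - 4I)^(k+1))).

So m_A(x) = (x - 4)(x - 2)^3.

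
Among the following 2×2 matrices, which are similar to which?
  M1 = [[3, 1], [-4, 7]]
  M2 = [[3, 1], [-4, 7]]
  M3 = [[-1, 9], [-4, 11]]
1 class: {M1, M2, M3}

Characteristic polynomials: χ_{M1} = (x - 5)^2, χ_{M2} = (x - 5)^2, χ_{M3} = (x - 5)^2.

{M1, M2, M3}: invariant factors (x - 5)^2.

Matrices are similar if and only if their invariant-factor lists agree; the partition into similarity classes is {M1, M2, M3}.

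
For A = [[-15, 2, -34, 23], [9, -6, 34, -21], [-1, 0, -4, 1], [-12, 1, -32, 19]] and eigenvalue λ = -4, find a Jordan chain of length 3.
v_1 = [[1, 0, 1, 2]]^T, v_2 = [[1, 1, 1, 2]]^T, v_3 = [[3, -1, 1, 3]]^T

We seek v_1 ∈ ker((A + 4I)^3) \ ker((A + 4I)^2), then set v_{i+1} = (A + 4I) v_i.

One such chain is v_1 = [[1, 0, 1, 2]]^T, v_2 = [[1, 1, 1, 2]]^T, v_3 = [[3, -1, 1, 3]]^T. Check: (A + 4I) v_3 = [[0, 0, 0, 0]]^T = 0.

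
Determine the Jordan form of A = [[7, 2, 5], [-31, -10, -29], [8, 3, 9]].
J = [[2, 1, 0], [0, 2, 1], [0, 0, 2]]

The characteristic polynomial is det(xI - A) = (x - 2)^3, so the eigenvalues are 2 (algebraic multiplicity 3).

For λ = 2: rank(A - 2I) = 2, rank((A - 2I)^2) = 1, rank((A - 2I)^3) = 0. The eigenspace has dimension 3 - 2 = 1, so there is 1 Jordan block; the rank sequence gives block sizes [3].

Assembling the blocks gives the Jordan form J above.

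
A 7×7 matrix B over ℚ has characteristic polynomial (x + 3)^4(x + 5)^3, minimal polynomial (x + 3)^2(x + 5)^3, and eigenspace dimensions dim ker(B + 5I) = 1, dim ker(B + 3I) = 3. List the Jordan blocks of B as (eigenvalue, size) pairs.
Jordan blocks: (-5, 3), (-3, 2), (-3, 1), (-3, 1)

λ = -5: algebraic multiplicity 3 (exponent in χ_B), largest block size 3 (exponent in m_B), 1 block (geometric multiplicity). This forces block sizes [3].
λ = -3: algebraic multiplicity 4 (exponent in χ_B), largest block size 2 (exponent in m_B), 3 blocks (geometric multiplicity). These force block sizes [2, 1, 1].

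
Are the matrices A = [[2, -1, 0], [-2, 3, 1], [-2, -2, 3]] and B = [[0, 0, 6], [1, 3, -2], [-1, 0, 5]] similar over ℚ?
No.

Both have characteristic polynomial (x - 3)^2(x - 2), but the minimal polynomial of A is (x - 3)^2(x - 2) while the minimal polynomial of B is (x - 3)(x - 2). The minimal polynomial is a similarity invariant, so A and B are not similar.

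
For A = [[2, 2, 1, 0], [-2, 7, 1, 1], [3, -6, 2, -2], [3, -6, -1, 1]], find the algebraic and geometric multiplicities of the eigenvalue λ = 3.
algebraic multiplicity 4, geometric multiplicity 2

The characteristic polynomial is (x - 3)^4, so the factor x - 3 appears with exponent 4: the algebraic multiplicity is 4.

rank(A - 3I) = 2, so the eigenspace has dimension 4 - 2 = 2: the geometric multiplicity is 2.

Since 2 < 4, A is not diagonalizable.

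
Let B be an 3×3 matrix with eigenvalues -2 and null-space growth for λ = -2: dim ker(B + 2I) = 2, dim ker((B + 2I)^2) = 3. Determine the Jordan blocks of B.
Jordan blocks: (-2, 2), (-2, 1)

λ = -2: successive nullity increments [2, 1] count blocks of size ≥ k; block sizes are [2, 1].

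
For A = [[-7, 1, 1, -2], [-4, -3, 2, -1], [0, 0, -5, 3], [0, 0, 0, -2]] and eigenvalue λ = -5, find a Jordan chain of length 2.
We seek v_1 ∈ ker((A + 5I)^2) \ ker(A + 5I), then set v_{i+1} = (A + 5I) v_i.

One such chain is v_1 = [[0, 1, 0, 0]]^T, v_2 = [[1, 2, 0, 0]]^T. Check: (A + 5I) v_2 = [[0, 0, 0, 0]]^T = 0.

v_1 = [[0, 1, 0, 0]]^T, v_2 = [[1, 2, 0, 0]]^T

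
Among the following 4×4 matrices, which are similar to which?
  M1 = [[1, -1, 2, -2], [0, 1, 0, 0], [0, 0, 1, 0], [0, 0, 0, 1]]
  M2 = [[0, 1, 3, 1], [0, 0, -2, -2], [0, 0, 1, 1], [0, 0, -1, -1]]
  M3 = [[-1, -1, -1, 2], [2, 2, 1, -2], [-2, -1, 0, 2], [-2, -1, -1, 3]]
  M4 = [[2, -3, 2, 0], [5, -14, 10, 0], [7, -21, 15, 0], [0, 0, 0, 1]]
Characteristic polynomials: χ_{M1} = (x - 1)^4, χ_{M2} = x^4, χ_{M3} = (x - 1)^4, χ_{M4} = (x - 1)^4.

{M1, M3, M4}: invariant factors x - 1, x - 1, (x - 1)^2.

{M2}: invariant factors x^2, x^2.

Matrices are similar if and only if their invariant-factor lists agree; the partition into similarity classes is {M1, M3, M4}, {M2}.

2 classes: {M1, M3, M4}, {M2}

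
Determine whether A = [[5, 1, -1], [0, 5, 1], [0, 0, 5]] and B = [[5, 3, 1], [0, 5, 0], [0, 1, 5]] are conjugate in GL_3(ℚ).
Yes.

Two matrices over a field are similar if and only if they have the same invariant factors.

Both A and B have characteristic polynomial (x - 5)^3 and minimal polynomial (x - 5)^3. Computing further, both have invariant factors (x - 5)^3. Hence A and B are similar.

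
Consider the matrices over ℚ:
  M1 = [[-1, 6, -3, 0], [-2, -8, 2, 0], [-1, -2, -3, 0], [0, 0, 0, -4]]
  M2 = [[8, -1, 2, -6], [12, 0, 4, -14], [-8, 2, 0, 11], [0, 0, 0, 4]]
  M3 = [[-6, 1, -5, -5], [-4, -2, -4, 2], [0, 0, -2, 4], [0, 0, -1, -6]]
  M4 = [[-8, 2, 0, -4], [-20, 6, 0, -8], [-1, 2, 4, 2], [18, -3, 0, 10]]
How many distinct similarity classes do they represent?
3 classes: {M1}, {M2, M4}, {M3}

Characteristic polynomials: χ_{M1} = (x + 4)^4, χ_{M2} = (x - 4)^2(x - 2)^2, χ_{M3} = (x + 4)^4, χ_{M4} = (x - 4)^2(x - 2)^2.

{M1}: invariant factors x + 4, x + 4, (x + 4)^2.

{M2, M4}: invariant factors (x - 4)^2(x - 2)^2.

{M3}: invariant factors x + 4, (x + 4)^3.

Matrices are similar if and only if their invariant-factor lists agree; the partition into similarity classes is {M1}, {M2, M4}, {M3}.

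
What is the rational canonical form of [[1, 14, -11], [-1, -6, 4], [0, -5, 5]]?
R = [[0, 0, 5], [1, 0, -3], [0, 1, 0]]

The invariant factors of A (the non-unit diagonal entries of the Smith normal form of xI - A over ℚ[x]) are x^3 + 3x - 5, each dividing the next. The characteristic polynomial is their product, x^3 + 3x - 5.

The rational canonical form is the block-diagonal matrix of companion matrices C(f_i):
R = [[0, 0, 5], [1, 0, -3], [0, 1, 0]].

Note the characteristic polynomial does not split into linear factors over ℚ, so A has no Jordan form over ℚ; the rational canonical form exists over any field.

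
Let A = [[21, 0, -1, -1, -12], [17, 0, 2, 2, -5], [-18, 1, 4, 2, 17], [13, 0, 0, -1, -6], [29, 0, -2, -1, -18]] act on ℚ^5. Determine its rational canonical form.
The invariant factors of A (the non-unit diagonal entries of the Smith normal form of xI - A over ℚ[x]) are x(x - 6)(x^3 - 4x - 4), each dividing the next. The characteristic polynomial is their product, x(x - 6)(x^3 - 4x - 4).

The rational canonical form is the block-diagonal matrix of companion matrices C(f_i):
R = [[0, 0, 0, 0, 0], [1, 0, 0, 0, -24], [0, 1, 0, 0, -20], [0, 0, 1, 0, 4], [0, 0, 0, 1, 6]].

Note the characteristic polynomial does not split into linear factors over ℚ, so A has no Jordan form over ℚ; the rational canonical form exists over any field.

R = [[0, 0, 0, 0, 0], [1, 0, 0, 0, -24], [0, 1, 0, 0, -20], [0, 0, 1, 0, 4], [0, 0, 0, 1, 6]]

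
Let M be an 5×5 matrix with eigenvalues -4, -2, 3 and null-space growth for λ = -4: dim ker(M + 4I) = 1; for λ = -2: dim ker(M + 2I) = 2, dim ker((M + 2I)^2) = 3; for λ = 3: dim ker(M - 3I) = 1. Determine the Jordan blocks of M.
λ = -4: successive nullity increments [1] count blocks of size ≥ k; block sizes are [1].
λ = -2: successive nullity increments [2, 1] count blocks of size ≥ k; block sizes are [2, 1].
λ = 3: successive nullity increments [1] count blocks of size ≥ k; block sizes are [1].

Jordan blocks: (-4, 1), (-2, 2), (-2, 1), (3, 1)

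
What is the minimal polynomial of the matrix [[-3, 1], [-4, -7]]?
The characteristic polynomial factors as (x + 5)^2. The minimal polynomial is ∏(x - λ)^{k_λ} where k_λ is the size of the largest Jordan block at λ.

For λ = -5: rank(A + 5I) = 1, and the largest Jordan block has size 2 (the smallest k with rank((A + 5I)^k) = rank((A + 5I)^(k+1))).

So m_A(x) = (x + 5)^2.

m_A(x) = (x + 5)^2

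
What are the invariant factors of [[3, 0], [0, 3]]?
x - 3, x - 3

The Jordan structure of A has elementary divisors (x - 3), (x - 3). Arranging the block sizes at each eigenvalue in decreasing order and taking row products gives the invariant factors.

Invariant factors (smallest first, each dividing the next): x - 3, x - 3.

Check: the last factor x - 3 is the minimal polynomial, and the product (x - 3)^2 is the characteristic polynomial.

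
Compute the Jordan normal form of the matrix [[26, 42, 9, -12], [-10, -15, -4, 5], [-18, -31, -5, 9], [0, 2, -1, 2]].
The characteristic polynomial is det(xI - A) = (x - 2)^4, so the eigenvalues are 2 (algebraic multiplicity 4).

For λ = 2: rank(A - 2I) = 2, rank((A - 2I)^2) = 1, rank((A - 2I)^3) = 0. The eigenspace has dimension 4 - 2 = 2, so there are 2 Jordan blocks; the rank sequence gives block sizes [3, 1].

Assembling the blocks gives the Jordan form J above.

J = [[2, 1, 0, 0], [0, 2, 1, 0], [0, 0, 2, 0], [0, 0, 0, 2]]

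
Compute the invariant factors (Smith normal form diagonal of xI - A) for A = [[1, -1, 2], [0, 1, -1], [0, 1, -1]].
x^2(x - 1)

The Jordan structure of A has elementary divisors x^2, (x - 1). Arranging the block sizes at each eigenvalue in decreasing order and taking row products gives the invariant factors.

Invariant factors (smallest first, each dividing the next): x^2(x - 1).

Check: the last factor x^2(x - 1) is the minimal polynomial, and the product x^2(x - 1) is the characteristic polynomial.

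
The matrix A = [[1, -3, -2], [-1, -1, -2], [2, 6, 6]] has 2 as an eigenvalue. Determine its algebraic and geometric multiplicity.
algebraic multiplicity 3, geometric multiplicity 2

The characteristic polynomial is (x - 2)^3, so the factor x - 2 appears with exponent 3: the algebraic multiplicity is 3.

rank(A - 2I) = 1, so the eigenspace has dimension 3 - 1 = 2: the geometric multiplicity is 2.

Since 2 < 3, A is not diagonalizable.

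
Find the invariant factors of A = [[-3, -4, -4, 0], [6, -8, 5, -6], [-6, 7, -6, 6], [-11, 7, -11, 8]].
The Jordan structure of A has elementary divisors (x + 4), (x + 3), (x + 1)^2. Arranging the block sizes at each eigenvalue in decreasing order and taking row products gives the invariant factors.

Invariant factors (smallest first, each dividing the next): (x + 1)^2(x + 3)(x + 4).

Check: the last factor (x + 1)^2(x + 3)(x + 4) is the minimal polynomial, and the product (x + 1)^2(x + 3)(x + 4) is the characteristic polynomial.

(x + 1)^2(x + 3)(x + 4)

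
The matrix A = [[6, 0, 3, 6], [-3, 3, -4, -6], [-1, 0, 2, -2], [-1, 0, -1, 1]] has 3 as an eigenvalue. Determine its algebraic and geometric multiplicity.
algebraic multiplicity 4, geometric multiplicity 2

The characteristic polynomial is (x - 3)^4, so the factor x - 3 appears with exponent 4: the algebraic multiplicity is 4.

rank(A - 3I) = 2, so the eigenspace has dimension 4 - 2 = 2: the geometric multiplicity is 2.

Since 2 < 4, A is not diagonalizable.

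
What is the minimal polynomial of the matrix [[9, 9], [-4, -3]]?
The characteristic polynomial factors as (x - 3)^2. The minimal polynomial is ∏(x - λ)^{k_λ} where k_λ is the size of the largest Jordan block at λ.

For λ = 3: rank(A - 3I) = 1, and the largest Jordan block has size 2 (the smallest k with rank((A - 3I)^k) = rank((A - 3I)^(k+1))).

So m_A(x) = (x - 3)^2.

m_A(x) = (x - 3)^2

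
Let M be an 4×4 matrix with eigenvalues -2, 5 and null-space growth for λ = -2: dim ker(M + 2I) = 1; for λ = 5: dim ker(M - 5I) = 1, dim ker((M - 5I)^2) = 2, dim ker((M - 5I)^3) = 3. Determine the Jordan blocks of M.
λ = -2: successive nullity increments [1] count blocks of size ≥ k; block sizes are [1].
λ = 5: successive nullity increments [1, 1, 1] count blocks of size ≥ k; block sizes are [3].

Jordan blocks: (-2, 1), (5, 3)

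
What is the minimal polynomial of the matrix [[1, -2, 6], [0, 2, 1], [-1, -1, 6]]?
The characteristic polynomial factors as (x - 3)^3. The minimal polynomial is ∏(x - λ)^{k_λ} where k_λ is the size of the largest Jordan block at λ.

For λ = 3: rank(A - 3I) = 2, and the largest Jordan block has size 3 (the smallest k with rank((A - 3I)^k) = rank((A - 3I)^(k+1))).

So m_A(x) = (x - 3)^3.

m_A(x) = (x - 3)^3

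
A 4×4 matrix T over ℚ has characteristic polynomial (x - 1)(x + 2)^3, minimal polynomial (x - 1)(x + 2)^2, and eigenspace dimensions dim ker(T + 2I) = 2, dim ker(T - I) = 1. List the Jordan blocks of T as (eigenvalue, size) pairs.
Jordan blocks: (-2, 2), (-2, 1), (1, 1)

λ = -2: algebraic multiplicity 3 (exponent in χ_T), largest block size 2 (exponent in m_T), 2 blocks (geometric multiplicity). These force block sizes [2, 1].
λ = 1: algebraic multiplicity 1 (exponent in χ_T), largest block size 1 (exponent in m_T), 1 block (geometric multiplicity). This forces block sizes [1].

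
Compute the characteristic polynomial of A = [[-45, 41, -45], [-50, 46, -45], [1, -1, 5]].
xI - A = [[x + 45, -41, 45], [50, x - 46, 45], [-1, 1, x - 5]].

Expanding det(xI - A) along the first row:
det(xI - A) = + (x + 45)·det([[x - 46, 45], [1, x - 5]]) - (-41)·det([[50, 45], [-1, x - 5]]) + (45)·det([[50, x - 46], [-1, 1]]).

Evaluating gives χ_A(x) = x^3 - 6x^2 - 15x + 100 = (x - 5)^2(x + 4).

χ_A(x) = (x - 5)^2(x + 4)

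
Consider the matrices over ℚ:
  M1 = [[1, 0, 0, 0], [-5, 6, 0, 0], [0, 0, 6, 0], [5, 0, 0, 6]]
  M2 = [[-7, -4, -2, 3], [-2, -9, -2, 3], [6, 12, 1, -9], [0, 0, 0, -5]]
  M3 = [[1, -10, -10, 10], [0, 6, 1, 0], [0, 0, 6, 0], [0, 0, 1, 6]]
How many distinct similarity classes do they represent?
3 classes: {M1}, {M2}, {M3}

Characteristic polynomials: χ_{M1} = (x - 6)^3(x - 1), χ_{M2} = (x + 5)^4, χ_{M3} = (x - 6)^3(x - 1).

{M1}: invariant factors x - 6, x - 6, (x - 6)(x - 1).

{M2}: invariant factors x + 5, x + 5, (x + 5)^2.

{M3}: invariant factors x - 6, (x - 6)^2(x - 1).

Matrices are similar if and only if their invariant-factor lists agree; the partition into similarity classes is {M1}, {M2}, {M3}.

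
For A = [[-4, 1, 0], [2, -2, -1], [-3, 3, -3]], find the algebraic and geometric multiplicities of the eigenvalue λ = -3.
algebraic multiplicity 3, geometric multiplicity 1

The characteristic polynomial is (x + 3)^3, so the factor x + 3 appears with exponent 3: the algebraic multiplicity is 3.

rank(A + 3I) = 2, so the eigenspace has dimension 3 - 2 = 1: the geometric multiplicity is 1.

Since 1 < 3, A is not diagonalizable.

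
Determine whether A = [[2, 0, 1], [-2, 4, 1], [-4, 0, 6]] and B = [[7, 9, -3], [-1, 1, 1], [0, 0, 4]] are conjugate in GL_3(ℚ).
Two matrices over a field are similar if and only if they have the same invariant factors.

Both A and B have characteristic polynomial (x - 4)^3 and minimal polynomial (x - 4)^2. Computing further, both have invariant factors x - 4, (x - 4)^2. Hence A and B are similar.

Yes.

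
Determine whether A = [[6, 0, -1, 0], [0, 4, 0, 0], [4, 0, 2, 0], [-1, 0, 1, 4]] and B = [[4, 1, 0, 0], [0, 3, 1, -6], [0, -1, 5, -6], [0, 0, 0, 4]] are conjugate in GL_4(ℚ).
Two matrices over a field are similar if and only if they have the same invariant factors.

Both A and B have characteristic polynomial (x - 4)^4 and minimal polynomial (x - 4)^3. Computing further, both have invariant factors x - 4, (x - 4)^3. Hence A and B are similar.

Yes.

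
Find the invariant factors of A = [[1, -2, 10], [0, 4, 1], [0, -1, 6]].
(x - 5)^2(x - 1)

The Jordan structure of A has elementary divisors (x - 1), (x - 5)^2. Arranging the block sizes at each eigenvalue in decreasing order and taking row products gives the invariant factors.

Invariant factors (smallest first, each dividing the next): (x - 5)^2(x - 1).

Check: the last factor (x - 5)^2(x - 1) is the minimal polynomial, and the product (x - 5)^2(x - 1) is the characteristic polynomial.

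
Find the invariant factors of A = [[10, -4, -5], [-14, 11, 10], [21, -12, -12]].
The Jordan structure of A has elementary divisors (x - 3)^2, (x - 3). Arranging the block sizes at each eigenvalue in decreasing order and taking row products gives the invariant factors.

Invariant factors (smallest first, each dividing the next): x - 3, (x - 3)^2.

Check: the last factor (x - 3)^2 is the minimal polynomial, and the product (x - 3)^3 is the characteristic polynomial.

x - 3, (x - 3)^2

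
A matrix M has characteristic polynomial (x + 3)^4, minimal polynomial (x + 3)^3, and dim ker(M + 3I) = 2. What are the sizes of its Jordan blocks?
Jordan blocks: (-3, 3), (-3, 1)

λ = -3: algebraic multiplicity 4 (exponent in χ_M), largest block size 3 (exponent in m_M), 2 blocks (geometric multiplicity). These force block sizes [3, 1].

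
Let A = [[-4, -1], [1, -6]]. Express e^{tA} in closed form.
e^{tA} = [[(t + 1)*e^{-5*t}, -t*e^{-5*t}], [t*e^{-5*t}, (1 - t)*e^{-5*t}]]

A has Jordan form J = [[-5, 1], [0, -5]] with A = PJP^{-1}, so e^{tA} = P e^{tJ} P^{-1}.

For a Jordan block J_k(λ), e^{tJ_k(λ)} = e^{λt} · (I + tN + t^2 N^2/2! + ... + t^{k-1} N^{k-1}/(k-1)!) where N is the nilpotent superdiagonal part.

Assembling the blocks and conjugating back gives the entries of e^{tA} as shown above.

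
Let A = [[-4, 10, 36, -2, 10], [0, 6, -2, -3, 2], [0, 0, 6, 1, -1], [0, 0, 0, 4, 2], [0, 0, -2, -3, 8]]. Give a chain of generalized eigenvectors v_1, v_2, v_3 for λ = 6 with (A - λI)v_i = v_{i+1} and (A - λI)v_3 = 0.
v_1 = [[0, -1, 0, 1, 1]]^T, v_2 = [[-2, -1, 0, 0, -1]]^T, v_3 = [[0, -2, 1, -2, -2]]^T

We seek v_1 ∈ ker((A - 6I)^3) \ ker((A - 6I)^2), then set v_{i+1} = (A - 6I) v_i.

One such chain is v_1 = [[0, -1, 0, 1, 1]]^T, v_2 = [[-2, -1, 0, 0, -1]]^T, v_3 = [[0, -2, 1, -2, -2]]^T. Check: (A - 6I) v_3 = [[0, 0, 0, 0, 0]]^T = 0.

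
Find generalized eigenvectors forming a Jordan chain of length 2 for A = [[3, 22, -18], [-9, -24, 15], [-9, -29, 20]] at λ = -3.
We seek v_1 ∈ ker((A + 3I)^2) \ ker(A + 3I), then set v_{i+1} = (A + 3I) v_i.

One such chain is v_1 = [[-1, 1, 1]]^T, v_2 = [[-2, 3, 3]]^T. Check: (A + 3I) v_2 = [[0, 0, 0]]^T = 0.

v_1 = [[-1, 1, 1]]^T, v_2 = [[-2, 3, 3]]^T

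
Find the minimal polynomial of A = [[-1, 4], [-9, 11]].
m_A(x) = (x - 5)^2

The characteristic polynomial factors as (x - 5)^2. The minimal polynomial is ∏(x - λ)^{k_λ} where k_λ is the size of the largest Jordan block at λ.

For λ = 5: rank(A - 5I) = 1, and the largest Jordan block has size 2 (the smallest k with rank((A - 5I)^k) = rank((A - 5I)^(k+1))).

So m_A(x) = (x - 5)^2.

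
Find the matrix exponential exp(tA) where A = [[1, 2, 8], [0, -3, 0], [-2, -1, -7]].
e^{tA} = [[(4*t + 1)*e^{-3*t}, 2*t*e^{-3*t}, 8*t*e^{-3*t}], [0, e^{-3*t}, 0], [-2*t*e^{-3*t}, -t*e^{-3*t}, (1 - 4*t)*e^{-3*t}]]

A has Jordan form J = [[-3, 1, 0], [0, -3, 0], [0, 0, -3]] with A = PJP^{-1}, so e^{tA} = P e^{tJ} P^{-1}.

For a Jordan block J_k(λ), e^{tJ_k(λ)} = e^{λt} · (I + tN + t^2 N^2/2! + ... + t^{k-1} N^{k-1}/(k-1)!) where N is the nilpotent superdiagonal part.

Assembling the blocks and conjugating back gives the entries of e^{tA} as shown above.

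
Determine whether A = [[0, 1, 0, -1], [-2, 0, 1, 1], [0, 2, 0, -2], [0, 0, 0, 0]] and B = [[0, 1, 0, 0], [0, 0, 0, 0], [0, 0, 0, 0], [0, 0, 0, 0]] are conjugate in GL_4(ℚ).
No.

Both have characteristic polynomial x^4, but the minimal polynomial of A is x^3 while the minimal polynomial of B is x^2. The minimal polynomial is a similarity invariant, so A and B are not similar.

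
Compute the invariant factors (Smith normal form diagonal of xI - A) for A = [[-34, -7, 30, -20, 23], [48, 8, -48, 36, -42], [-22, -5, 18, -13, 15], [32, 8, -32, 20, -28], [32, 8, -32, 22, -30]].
(x + 4)^2, (x + 2)(x + 4)^2

The Jordan structure of A has elementary divisors (x + 4)^2, (x + 4)^2, (x + 2). Arranging the block sizes at each eigenvalue in decreasing order and taking row products gives the invariant factors.

Invariant factors (smallest first, each dividing the next): (x + 4)^2, (x + 2)(x + 4)^2.

Check: the last factor (x + 2)(x + 4)^2 is the minimal polynomial, and the product (x + 2)(x + 4)^4 is the characteristic polynomial.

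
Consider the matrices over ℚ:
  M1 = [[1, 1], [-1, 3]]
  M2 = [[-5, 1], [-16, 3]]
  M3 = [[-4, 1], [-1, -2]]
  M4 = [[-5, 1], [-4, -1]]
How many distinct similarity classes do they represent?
Characteristic polynomials: χ_{M1} = (x - 2)^2, χ_{M2} = (x + 1)^2, χ_{M3} = (x + 3)^2, χ_{M4} = (x + 3)^2.

{M1}: invariant factors (x - 2)^2.

{M2}: invariant factors (x + 1)^2.

{M3, M4}: invariant factors (x + 3)^2.

Matrices are similar if and only if their invariant-factor lists agree; the partition into similarity classes is {M1}, {M2}, {M3, M4}.

3 classes: {M1}, {M2}, {M3, M4}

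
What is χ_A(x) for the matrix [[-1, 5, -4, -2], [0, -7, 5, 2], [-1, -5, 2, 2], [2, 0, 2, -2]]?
xI - A = [[x + 1, -5, 4, 2], [0, x + 7, -5, -2], [1, 5, x - 2, -2], [-2, 0, -2, x + 2]].

Expanding det(xI - A) along the first row:
det(xI - A) = + (x + 1)·det([[x + 7, -5, -2], [5, x - 2, -2], [0, -2, x + 2]]) - (-5)·det([[0, -5, -2], [1, x - 2, -2], [-2, -2, x + 2]]) + (4)·det([[0, x + 7, -2], [1, 5, -2], [-2, 0, x + 2]]) - (2)·det([[0, x + 7, -5], [1, 5, x - 2], [-2, 0, -2]]).

Evaluating gives χ_A(x) = x^4 + 8x^3 + 24x^2 + 32x + 16 = (x + 2)^4.

χ_A(x) = (x + 2)^4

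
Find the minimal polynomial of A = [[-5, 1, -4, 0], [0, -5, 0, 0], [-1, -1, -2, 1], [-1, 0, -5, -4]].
The characteristic polynomial factors as (x + 3)^2(x + 5)^2. The minimal polynomial is ∏(x - λ)^{k_λ} where k_λ is the size of the largest Jordan block at λ.

For λ = -5: rank(A + 5I) = 3, and the largest Jordan block has size 2 (the smallest k with rank((A + 5I)^k) = rank((A + 5I)^(k+1))).
For λ = -3: rank(A + 3I) = 3, and the largest Jordan block has size 2 (the smallest k with rank((A + 3I)^k) = rank((A + 3I)^(k+1))).

So m_A(x) = (x + 3)^2(x + 5)^2.

m_A(x) = (x + 3)^2(x + 5)^2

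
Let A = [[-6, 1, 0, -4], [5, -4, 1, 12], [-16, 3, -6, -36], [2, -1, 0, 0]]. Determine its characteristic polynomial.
xI - A = [[x + 6, -1, 0, 4], [-5, x + 4, -1, -12], [16, -3, x + 6, 36], [-2, 1, 0, x]].

Expanding det(xI - A) along the first row:
det(xI - A) = + (x + 6)·det([[x + 4, -1, -12], [-3, x + 6, 36], [1, 0, x]]) - (-1)·det([[-5, -1, -12], [16, x + 6, 36], [-2, 0, x]]) + (0)·det([[-5, x + 4, -12], [16, -3, 36], [-2, 1, x]]) - (4)·det([[-5, x + 4, -1], [16, -3, x + 6], [-2, 1, 0]]).

Evaluating gives χ_A(x) = x^4 + 16x^3 + 96x^2 + 256x + 256 = (x + 4)^4.

χ_A(x) = (x + 4)^4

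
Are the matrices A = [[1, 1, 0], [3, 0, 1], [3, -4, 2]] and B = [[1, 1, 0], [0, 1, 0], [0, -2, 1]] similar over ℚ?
Both have characteristic polynomial (x - 1)^3, but the minimal polynomial of A is (x - 1)^3 while the minimal polynomial of B is (x - 1)^2. The minimal polynomial is a similarity invariant, so A and B are not similar.

No.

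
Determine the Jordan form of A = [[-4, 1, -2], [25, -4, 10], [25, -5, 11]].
J = [[1, 1, 0], [0, 1, 0], [0, 0, 1]]

The characteristic polynomial is det(xI - A) = (x - 1)^3, so the eigenvalues are 1 (algebraic multiplicity 3).

For λ = 1: rank(A - I) = 1, rank((A - I)^2) = 0. The eigenspace has dimension 3 - 1 = 2, so there are 2 Jordan blocks; the rank sequence gives block sizes [2, 1].

Assembling the blocks gives the Jordan form J above.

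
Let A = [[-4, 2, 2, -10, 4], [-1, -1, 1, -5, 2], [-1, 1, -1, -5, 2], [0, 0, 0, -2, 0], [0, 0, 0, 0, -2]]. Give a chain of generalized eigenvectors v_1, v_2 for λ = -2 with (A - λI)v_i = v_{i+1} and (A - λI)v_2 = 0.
We seek v_1 ∈ ker((A + 2I)^2) \ ker(A + 2I), then set v_{i+1} = (A + 2I) v_i.

One such chain is v_1 = [[0, 1, 0, 0, 0]]^T, v_2 = [[2, 1, 1, 0, 0]]^T. Check: (A + 2I) v_2 = [[0, 0, 0, 0, 0]]^T = 0.

v_1 = [[0, 1, 0, 0, 0]]^T, v_2 = [[2, 1, 1, 0, 0]]^T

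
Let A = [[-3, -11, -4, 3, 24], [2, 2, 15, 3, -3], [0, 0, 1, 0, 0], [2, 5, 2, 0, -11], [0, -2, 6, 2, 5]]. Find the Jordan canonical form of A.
The characteristic polynomial is det(xI - A) = (x - 1)^5, so the eigenvalues are 1 (algebraic multiplicity 5).

For λ = 1: rank(A - I) = 3, rank((A - I)^2) = 1, rank((A - I)^3) = 0. The eigenspace has dimension 5 - 3 = 2, so there are 2 Jordan blocks; the rank sequence gives block sizes [3, 2].

Assembling the blocks gives the Jordan form J above.

J = [[1, 1, 0, 0, 0], [0, 1, 1, 0, 0], [0, 0, 1, 0, 0], [0, 0, 0, 1, 1], [0, 0, 0, 0, 1]]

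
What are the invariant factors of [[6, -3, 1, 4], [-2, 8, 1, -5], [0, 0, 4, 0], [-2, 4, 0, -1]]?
(x - 5)(x - 4)^3

The Jordan structure of A has elementary divisors (x - 4)^3, (x - 5). Arranging the block sizes at each eigenvalue in decreasing order and taking row products gives the invariant factors.

Invariant factors (smallest first, each dividing the next): (x - 5)(x - 4)^3.

Check: the last factor (x - 5)(x - 4)^3 is the minimal polynomial, and the product (x - 5)(x - 4)^3 is the characteristic polynomial.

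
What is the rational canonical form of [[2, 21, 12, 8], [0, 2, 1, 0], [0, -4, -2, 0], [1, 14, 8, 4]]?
The invariant factors of A (the non-unit diagonal entries of the Smith normal form of xI - A over ℚ[x]) are x^3(x - 6), each dividing the next. The characteristic polynomial is their product, x^3(x - 6).

The rational canonical form is the block-diagonal matrix of companion matrices C(f_i):
R = [[0, 0, 0, 0], [1, 0, 0, 0], [0, 1, 0, 0], [0, 0, 1, 6]].

R = [[0, 0, 0, 0], [1, 0, 0, 0], [0, 1, 0, 0], [0, 0, 1, 6]]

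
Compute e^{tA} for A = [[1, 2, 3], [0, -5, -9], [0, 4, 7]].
e^{tA} = [[e^{t}, 2*t*e^{t}, 3*t*e^{t}], [0, (1 - 6*t)*e^{t}, -9*t*e^{t}], [0, 4*t*e^{t}, (6*t + 1)*e^{t}]]

A has Jordan form J = [[1, 1, 0], [0, 1, 0], [0, 0, 1]] with A = PJP^{-1}, so e^{tA} = P e^{tJ} P^{-1}.

For a Jordan block J_k(λ), e^{tJ_k(λ)} = e^{λt} · (I + tN + t^2 N^2/2! + ... + t^{k-1} N^{k-1}/(k-1)!) where N is the nilpotent superdiagonal part.

Assembling the blocks and conjugating back gives the entries of e^{tA} as shown above.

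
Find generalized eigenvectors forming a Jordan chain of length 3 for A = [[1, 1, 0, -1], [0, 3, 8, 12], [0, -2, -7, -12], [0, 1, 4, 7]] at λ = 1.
v_1 = [[0, -1, 2, -1]]^T, v_2 = [[0, 2, -2, 1]]^T, v_3 = [[1, 0, 0, 0]]^T

We seek v_1 ∈ ker((A - I)^3) \ ker((A - I)^2), then set v_{i+1} = (A - I) v_i.

One such chain is v_1 = [[0, -1, 2, -1]]^T, v_2 = [[0, 2, -2, 1]]^T, v_3 = [[1, 0, 0, 0]]^T. Check: (A - I) v_3 = [[0, 0, 0, 0]]^T = 0.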